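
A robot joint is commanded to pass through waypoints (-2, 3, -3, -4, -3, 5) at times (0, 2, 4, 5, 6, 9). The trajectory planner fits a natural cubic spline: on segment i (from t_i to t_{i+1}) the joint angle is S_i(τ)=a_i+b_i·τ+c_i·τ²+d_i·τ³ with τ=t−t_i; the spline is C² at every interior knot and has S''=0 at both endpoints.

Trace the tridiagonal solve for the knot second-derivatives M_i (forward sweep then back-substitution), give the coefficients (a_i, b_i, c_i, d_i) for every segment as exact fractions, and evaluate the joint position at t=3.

  seg 0: a=-2 b=4049/975 c=0 d=-3223/7800
  seg 1: a=3 b=-1571/1950 c=-3223/1300 d=539/780
  seg 2: a=-3 b=-4739/1950 c=2167/1300 d=-71/300
  seg 3: a=-4 b=151/780 c=311/325 d=-587/3900
  seg 4: a=-3 b=3229/1950 c=657/1300 d=-73/1300
S(3) = 132/325

Δ: Δ0=5/2, Δ1=-3, Δ2=-1, Δ3=1, Δ4=8/3
row 1: diag=8, rhs=-33; c'=1/4, d'=-33/8
row 2: denom=6−2·1/4=11/2; d'=(12−2·-33/8)/(11/2)=81/22
row 3: denom=4−1·2/11=42/11; d'=(12−1·81/22)/(42/11)=61/28
row 4: denom=8−1·11/42=325/42; d'=(10−1·61/28)/(325/42)=657/650
back: M4=657/650
back: M3=61/28−11/42·657/650=622/325
back: M2=81/22−2/11·622/325=2167/650
back: M1=-33/8−1/4·2167/650=-3223/650
M: M0=0, M1=-3223/650, M2=2167/650, M3=622/325, M4=657/650, M5=0
seg 0: a=-2, c=M0/2=0, d=(M1−M0)/(6·2)=-3223/7800, b=Δ0−h0·(2M0+M1)/6=4049/975
seg 1: a=3, c=M1/2=-3223/1300, d=(M2−M1)/(6·2)=539/780, b=Δ1−h1·(2M1+M2)/6=-1571/1950
seg 2: a=-3, c=M2/2=2167/1300, d=(M3−M2)/(6·1)=-71/300, b=Δ2−h2·(2M2+M3)/6=-4739/1950
seg 3: a=-4, c=M3/2=311/325, d=(M4−M3)/(6·1)=-587/3900, b=Δ3−h3·(2M3+M4)/6=151/780
seg 4: a=-3, c=M4/2=657/1300, d=(M5−M4)/(6·3)=-73/1300, b=Δ4−h4·(2M4+M5)/6=3229/1950
t_q=3 → seg 1, τ=1; S=3+-1571/1950·τ+-3223/1300·τ²+539/780·τ³=132/325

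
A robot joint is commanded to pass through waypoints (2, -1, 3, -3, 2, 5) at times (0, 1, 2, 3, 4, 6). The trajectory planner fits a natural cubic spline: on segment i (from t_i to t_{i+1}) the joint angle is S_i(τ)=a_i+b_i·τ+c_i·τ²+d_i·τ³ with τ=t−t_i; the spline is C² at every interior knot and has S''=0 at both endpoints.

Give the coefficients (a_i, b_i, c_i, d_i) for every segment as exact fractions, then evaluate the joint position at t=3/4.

  seg 0: a=2 b=-1243/214 c=0 d=601/214
  seg 1: a=-1 b=280/107 c=1803/214 d=-1507/214
  seg 2: a=3 b=-355/214 c=-1359/107 d=1789/214
  seg 3: a=-3 b=-212/107 c=2649/214 d=-1155/214
  seg 4: a=2 b=1409/214 c=-408/107 d=68/107
S(3/4) = -16045/13696

Δ: Δ0=-3, Δ1=4, Δ2=-6, Δ3=5, Δ4=3/2
row 1: diag=4, rhs=42; c'=1/4, d'=21/2
row 2: denom=4−1·1/4=15/4; d'=(-60−1·21/2)/(15/4)=-94/5
row 3: denom=4−1·4/15=56/15; d'=(66−1·-94/5)/(56/15)=159/7
row 4: denom=6−1·15/56=321/56; d'=(-21−1·159/7)/(321/56)=-816/107
back: M4=-816/107
back: M3=159/7−15/56·-816/107=2649/107
back: M2=-94/5−4/15·2649/107=-2718/107
back: M1=21/2−1/4·-2718/107=1803/107
M: M0=0, M1=1803/107, M2=-2718/107, M3=2649/107, M4=-816/107, M5=0
seg 0: a=2, c=M0/2=0, d=(M1−M0)/(6·1)=601/214, b=Δ0−h0·(2M0+M1)/6=-1243/214
seg 1: a=-1, c=M1/2=1803/214, d=(M2−M1)/(6·1)=-1507/214, b=Δ1−h1·(2M1+M2)/6=280/107
seg 2: a=3, c=M2/2=-1359/107, d=(M3−M2)/(6·1)=1789/214, b=Δ2−h2·(2M2+M3)/6=-355/214
seg 3: a=-3, c=M3/2=2649/214, d=(M4−M3)/(6·1)=-1155/214, b=Δ3−h3·(2M3+M4)/6=-212/107
seg 4: a=2, c=M4/2=-408/107, d=(M5−M4)/(6·2)=68/107, b=Δ4−h4·(2M4+M5)/6=1409/214
t_q=3/4 → seg 0, τ=3/4; S=2+-1243/214·τ+0·τ²+601/214·τ³=-16045/13696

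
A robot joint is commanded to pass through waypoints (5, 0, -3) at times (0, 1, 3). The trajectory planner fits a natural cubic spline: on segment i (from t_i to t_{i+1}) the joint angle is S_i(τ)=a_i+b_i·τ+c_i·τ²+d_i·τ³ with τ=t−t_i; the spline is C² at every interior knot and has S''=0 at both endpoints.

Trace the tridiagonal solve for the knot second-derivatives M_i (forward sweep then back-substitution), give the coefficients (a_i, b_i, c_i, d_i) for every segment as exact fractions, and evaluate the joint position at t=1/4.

Δ: Δ0=-5, Δ1=-3/2
row 1: diag=6, rhs=21; c'=1/3, d'=7/2
back: M1=7/2
M: M0=0, M1=7/2, M2=0
seg 0: a=5, c=M0/2=0, d=(M1−M0)/(6·1)=7/12, b=Δ0−h0·(2M0+M1)/6=-67/12
seg 1: a=0, c=M1/2=7/4, d=(M2−M1)/(6·2)=-7/24, b=Δ1−h1·(2M1+M2)/6=-23/6
t_q=1/4 → seg 0, τ=1/4; S=5+-67/12·τ+0·τ²+7/12·τ³=925/256

  seg 0: a=5 b=-67/12 c=0 d=7/12
  seg 1: a=0 b=-23/6 c=7/4 d=-7/24
S(1/4) = 925/256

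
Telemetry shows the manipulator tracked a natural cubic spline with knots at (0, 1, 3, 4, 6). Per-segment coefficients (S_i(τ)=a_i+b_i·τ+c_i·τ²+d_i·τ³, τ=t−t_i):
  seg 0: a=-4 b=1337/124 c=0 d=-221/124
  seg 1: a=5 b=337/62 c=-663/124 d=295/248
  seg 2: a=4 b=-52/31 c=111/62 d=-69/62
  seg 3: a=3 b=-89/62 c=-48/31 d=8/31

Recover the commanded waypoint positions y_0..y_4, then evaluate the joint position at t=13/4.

y_0=-4 y_1=5 y_2=4 y_3=3 y_4=-4
S(13/4) = 14583/3968

y_0 = S_0(0) = a_0 = -4
y_1 = S_1(0) = a_1 = 5
y_2 = S_2(0) = a_2 = 4
y_3 = S_3(0) = a_3 = 3
y_4 = S_3(2) = -4
t_q=13/4 is in segment 2 (τ=1/4); S_2(τ)=14583/3968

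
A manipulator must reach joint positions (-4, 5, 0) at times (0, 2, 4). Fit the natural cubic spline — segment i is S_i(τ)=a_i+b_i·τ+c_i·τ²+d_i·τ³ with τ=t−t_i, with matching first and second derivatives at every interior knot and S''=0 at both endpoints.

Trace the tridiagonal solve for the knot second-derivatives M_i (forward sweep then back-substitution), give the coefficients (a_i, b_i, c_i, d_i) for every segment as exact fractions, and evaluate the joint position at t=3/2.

Δ: Δ0=9/2, Δ1=-5/2
row 1: diag=8, rhs=-42; c'=1/4, d'=-21/4
back: M1=-21/4
M: M0=0, M1=-21/4, M2=0
seg 0: a=-4, c=M0/2=0, d=(M1−M0)/(6·2)=-7/16, b=Δ0−h0·(2M0+M1)/6=25/4
seg 1: a=5, c=M1/2=-21/8, d=(M2−M1)/(6·2)=7/16, b=Δ1−h1·(2M1+M2)/6=1
t_q=3/2 → seg 0, τ=3/2; S=-4+25/4·τ+0·τ²+-7/16·τ³=499/128

  seg 0: a=-4 b=25/4 c=0 d=-7/16
  seg 1: a=5 b=1 c=-21/8 d=7/16
S(3/2) = 499/128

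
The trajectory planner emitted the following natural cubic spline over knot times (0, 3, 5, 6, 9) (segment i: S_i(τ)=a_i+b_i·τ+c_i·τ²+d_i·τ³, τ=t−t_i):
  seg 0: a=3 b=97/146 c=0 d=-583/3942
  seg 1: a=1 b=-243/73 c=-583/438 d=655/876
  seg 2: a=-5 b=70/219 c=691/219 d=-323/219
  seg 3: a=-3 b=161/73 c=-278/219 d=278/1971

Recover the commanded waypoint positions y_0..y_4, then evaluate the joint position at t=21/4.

y_0 = S_0(0) = a_0 = 3
y_1 = S_1(0) = a_1 = 1
y_2 = S_2(0) = a_2 = -5
y_3 = S_3(0) = a_3 = -3
y_4 = S_3(3) = -4
t_q=21/4 is in segment 2 (τ=1/4); S_2(τ)=-22173/4672

y_0=3 y_1=1 y_2=-5 y_3=-3 y_4=-4
S(21/4) = -22173/4672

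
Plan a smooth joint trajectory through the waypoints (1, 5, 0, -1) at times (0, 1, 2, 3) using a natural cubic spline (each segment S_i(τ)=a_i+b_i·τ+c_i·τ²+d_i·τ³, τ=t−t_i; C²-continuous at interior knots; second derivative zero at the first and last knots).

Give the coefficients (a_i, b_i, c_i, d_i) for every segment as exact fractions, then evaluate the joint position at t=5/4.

Δ: Δ0=4, Δ1=-5, Δ2=-1
row 1: diag=4, rhs=-54; c'=1/4, d'=-27/2
row 2: denom=4−1·1/4=15/4; d'=(24−1·-27/2)/(15/4)=10
back: M2=10
back: M1=-27/2−1/4·10=-16
M: M0=0, M1=-16, M2=10, M3=0
seg 0: a=1, c=M0/2=0, d=(M1−M0)/(6·1)=-8/3, b=Δ0−h0·(2M0+M1)/6=20/3
seg 1: a=5, c=M1/2=-8, d=(M2−M1)/(6·1)=13/3, b=Δ1−h1·(2M1+M2)/6=-4/3
seg 2: a=0, c=M2/2=5, d=(M3−M2)/(6·1)=-5/3, b=Δ2−h2·(2M2+M3)/6=-13/3
t_q=5/4 → seg 1, τ=1/4; S=5+-4/3·τ+-8·τ²+13/3·τ³=271/64

  seg 0: a=1 b=20/3 c=0 d=-8/3
  seg 1: a=5 b=-4/3 c=-8 d=13/3
  seg 2: a=0 b=-13/3 c=5 d=-5/3
S(5/4) = 271/64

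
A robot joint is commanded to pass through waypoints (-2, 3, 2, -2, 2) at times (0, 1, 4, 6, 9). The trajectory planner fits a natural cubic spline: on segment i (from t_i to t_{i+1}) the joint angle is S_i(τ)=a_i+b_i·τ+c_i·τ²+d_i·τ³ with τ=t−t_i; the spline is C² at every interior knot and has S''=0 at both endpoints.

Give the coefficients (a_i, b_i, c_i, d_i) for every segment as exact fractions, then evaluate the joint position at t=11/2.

Δ: Δ0=5, Δ1=-1/3, Δ2=-2, Δ3=4/3
row 1: diag=8, rhs=-32; c'=3/8, d'=-4
row 2: denom=10−3·3/8=71/8; d'=(-10−3·-4)/(71/8)=16/71
row 3: denom=10−2·16/71=678/71; d'=(20−2·16/71)/(678/71)=694/339
back: M3=694/339
back: M2=16/71−16/71·694/339=-80/339
back: M1=-4−3/8·-80/339=-442/113
M: M0=0, M1=-442/113, M2=-80/339, M3=694/339, M4=0
seg 0: a=-2, c=M0/2=0, d=(M1−M0)/(6·1)=-221/339, b=Δ0−h0·(2M0+M1)/6=1916/339
seg 1: a=3, c=M1/2=-221/113, d=(M2−M1)/(6·3)=623/3051, b=Δ1−h1·(2M1+M2)/6=1253/339
seg 2: a=2, c=M2/2=-40/339, d=(M3−M2)/(6·2)=43/226, b=Δ2−h2·(2M2+M3)/6=-856/339
seg 3: a=-2, c=M3/2=347/339, d=(M4−M3)/(6·3)=-347/3051, b=Δ3−h3·(2M3+M4)/6=-242/339
t_q=11/2 → seg 2, τ=3/2; S=2+-856/339·τ+-40/339·τ²+43/226·τ³=-2551/1808

  seg 0: a=-2 b=1916/339 c=0 d=-221/339
  seg 1: a=3 b=1253/339 c=-221/113 d=623/3051
  seg 2: a=2 b=-856/339 c=-40/339 d=43/226
  seg 3: a=-2 b=-242/339 c=347/339 d=-347/3051
S(11/2) = -2551/1808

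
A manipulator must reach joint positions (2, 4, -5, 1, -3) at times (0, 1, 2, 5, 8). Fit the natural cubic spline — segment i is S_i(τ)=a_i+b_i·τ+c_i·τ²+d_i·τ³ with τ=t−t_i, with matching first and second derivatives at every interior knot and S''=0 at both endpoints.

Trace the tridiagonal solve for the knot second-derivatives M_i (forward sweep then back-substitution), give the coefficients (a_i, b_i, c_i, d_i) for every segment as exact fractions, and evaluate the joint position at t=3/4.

  seg 0: a=2 b=253/48 c=0 d=-157/48
  seg 1: a=4 b=-109/24 c=-157/16 d=257/48
  seg 2: a=-5 b=-389/48 c=25/4 d=-415/432
  seg 3: a=1 b=83/24 c=-115/48 d=115/432
S(3/4) = 4683/1024

Δ: Δ0=2, Δ1=-9, Δ2=2, Δ3=-4/3
row 1: diag=4, rhs=-66; c'=1/4, d'=-33/2
row 2: denom=8−1·1/4=31/4; d'=(66−1·-33/2)/(31/4)=330/31
row 3: denom=12−3·12/31=336/31; d'=(-20−3·330/31)/(336/31)=-115/24
back: M3=-115/24
back: M2=330/31−12/31·-115/24=25/2
back: M1=-33/2−1/4·25/2=-157/8
M: M0=0, M1=-157/8, M2=25/2, M3=-115/24, M4=0
seg 0: a=2, c=M0/2=0, d=(M1−M0)/(6·1)=-157/48, b=Δ0−h0·(2M0+M1)/6=253/48
seg 1: a=4, c=M1/2=-157/16, d=(M2−M1)/(6·1)=257/48, b=Δ1−h1·(2M1+M2)/6=-109/24
seg 2: a=-5, c=M2/2=25/4, d=(M3−M2)/(6·3)=-415/432, b=Δ2−h2·(2M2+M3)/6=-389/48
seg 3: a=1, c=M3/2=-115/48, d=(M4−M3)/(6·3)=115/432, b=Δ3−h3·(2M3+M4)/6=83/24
t_q=3/4 → seg 0, τ=3/4; S=2+253/48·τ+0·τ²+-157/48·τ³=4683/1024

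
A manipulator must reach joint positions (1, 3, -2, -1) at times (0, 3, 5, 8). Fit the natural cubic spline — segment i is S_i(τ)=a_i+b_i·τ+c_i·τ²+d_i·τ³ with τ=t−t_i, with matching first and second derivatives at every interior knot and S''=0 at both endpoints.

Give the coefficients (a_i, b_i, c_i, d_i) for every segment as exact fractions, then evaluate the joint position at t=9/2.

  seg 0: a=1 b=11/6 c=0 d=-7/54
  seg 1: a=3 b=-5/3 c=-7/6 d=3/8
  seg 2: a=-2 b=-11/6 c=13/12 d=-13/108
S(9/2) = -55/64

Δ: Δ0=2/3, Δ1=-5/2, Δ2=1/3
row 1: diag=10, rhs=-19; c'=1/5, d'=-19/10
row 2: denom=10−2·1/5=48/5; d'=(17−2·-19/10)/(48/5)=13/6
back: M2=13/6
back: M1=-19/10−1/5·13/6=-7/3
M: M0=0, M1=-7/3, M2=13/6, M3=0
seg 0: a=1, c=M0/2=0, d=(M1−M0)/(6·3)=-7/54, b=Δ0−h0·(2M0+M1)/6=11/6
seg 1: a=3, c=M1/2=-7/6, d=(M2−M1)/(6·2)=3/8, b=Δ1−h1·(2M1+M2)/6=-5/3
seg 2: a=-2, c=M2/2=13/12, d=(M3−M2)/(6·3)=-13/108, b=Δ2−h2·(2M2+M3)/6=-11/6
t_q=9/2 → seg 1, τ=3/2; S=3+-5/3·τ+-7/6·τ²+3/8·τ³=-55/64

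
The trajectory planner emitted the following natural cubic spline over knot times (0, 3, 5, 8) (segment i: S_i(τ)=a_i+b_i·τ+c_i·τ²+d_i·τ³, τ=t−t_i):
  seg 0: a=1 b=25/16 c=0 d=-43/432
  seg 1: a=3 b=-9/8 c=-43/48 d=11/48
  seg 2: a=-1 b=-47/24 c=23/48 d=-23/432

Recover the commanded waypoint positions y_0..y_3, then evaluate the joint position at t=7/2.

y_0 = S_0(0) = a_0 = 1
y_1 = S_1(0) = a_1 = 3
y_2 = S_2(0) = a_2 = -1
y_3 = S_2(3) = -4
t_q=7/2 is in segment 1 (τ=1/2); S_1(τ)=287/128

y_0=1 y_1=3 y_2=-1 y_3=-4
S(7/2) = 287/128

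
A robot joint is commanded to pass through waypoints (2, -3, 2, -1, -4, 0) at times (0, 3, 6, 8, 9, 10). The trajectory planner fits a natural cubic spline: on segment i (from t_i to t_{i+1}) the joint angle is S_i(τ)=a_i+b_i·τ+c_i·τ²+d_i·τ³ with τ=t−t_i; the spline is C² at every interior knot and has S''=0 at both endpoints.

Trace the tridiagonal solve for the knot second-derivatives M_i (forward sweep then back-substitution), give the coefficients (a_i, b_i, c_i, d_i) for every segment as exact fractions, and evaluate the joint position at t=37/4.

Δ: Δ0=-5/3, Δ1=5/3, Δ2=-3/2, Δ3=-3, Δ4=4
row 1: diag=12, rhs=20; c'=1/4, d'=5/3
row 2: denom=10−3·1/4=37/4; d'=(-19−3·5/3)/(37/4)=-96/37
row 3: denom=6−2·8/37=206/37; d'=(-9−2·-96/37)/(206/37)=-141/206
row 4: denom=4−1·37/206=787/206; d'=(42−1·-141/206)/(787/206)=8793/787
back: M4=8793/787
back: M3=-141/206−37/206·8793/787=-2118/787
back: M2=-96/37−8/37·-2118/787=-1584/787
back: M1=5/3−1/4·-1584/787=5123/2361
M: M0=0, M1=5123/2361, M2=-1584/787, M3=-2118/787, M4=8793/787, M5=0
seg 0: a=2, c=M0/2=0, d=(M1−M0)/(6·3)=5123/42498, b=Δ0−h0·(2M0+M1)/6=-4331/1574
seg 1: a=-3, c=M1/2=5123/4722, d=(M2−M1)/(6·3)=-9875/42498, b=Δ1−h1·(2M1+M2)/6=396/787
seg 2: a=2, c=M2/2=-792/787, d=(M3−M2)/(6·2)=-89/1574, b=Δ2−h2·(2M2+M3)/6=1163/1574
seg 3: a=-1, c=M3/2=-1059/787, d=(M4−M3)/(6·1)=3637/1574, b=Δ3−h3·(2M3+M4)/6=-6241/1574
seg 4: a=-4, c=M4/2=8793/1574, d=(M5−M4)/(6·1)=-2931/1574, b=Δ4−h4·(2M4+M5)/6=217/787
t_q=37/4 → seg 4, τ=1/4; S=-4+217/787·τ+8793/1574·τ²+-2931/1574·τ³=-363759/100736

  seg 0: a=2 b=-4331/1574 c=0 d=5123/42498
  seg 1: a=-3 b=396/787 c=5123/4722 d=-9875/42498
  seg 2: a=2 b=1163/1574 c=-792/787 d=-89/1574
  seg 3: a=-1 b=-6241/1574 c=-1059/787 d=3637/1574
  seg 4: a=-4 b=217/787 c=8793/1574 d=-2931/1574
S(37/4) = -363759/100736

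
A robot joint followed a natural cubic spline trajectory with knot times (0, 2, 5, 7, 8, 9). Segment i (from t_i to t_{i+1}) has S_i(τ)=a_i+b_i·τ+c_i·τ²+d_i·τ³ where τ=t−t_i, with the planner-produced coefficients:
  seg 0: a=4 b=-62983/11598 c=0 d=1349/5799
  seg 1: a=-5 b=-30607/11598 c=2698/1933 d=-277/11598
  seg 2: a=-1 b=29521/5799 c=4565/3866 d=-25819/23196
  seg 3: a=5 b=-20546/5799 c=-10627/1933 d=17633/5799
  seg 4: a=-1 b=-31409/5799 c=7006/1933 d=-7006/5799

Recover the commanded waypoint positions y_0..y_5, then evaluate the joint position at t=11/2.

y_0 = S_0(0) = a_0 = 4
y_1 = S_1(0) = a_1 = -5
y_2 = S_2(0) = a_2 = -1
y_3 = S_3(0) = a_3 = 5
y_4 = S_4(0) = a_4 = -1
y_5 = S_4(1) = -4
t_q=11/2 is in segment 2 (τ=1/2); S_2(τ)=105243/61856

y_0=4 y_1=-5 y_2=-1 y_3=5 y_4=-1 y_5=-4
S(11/2) = 105243/61856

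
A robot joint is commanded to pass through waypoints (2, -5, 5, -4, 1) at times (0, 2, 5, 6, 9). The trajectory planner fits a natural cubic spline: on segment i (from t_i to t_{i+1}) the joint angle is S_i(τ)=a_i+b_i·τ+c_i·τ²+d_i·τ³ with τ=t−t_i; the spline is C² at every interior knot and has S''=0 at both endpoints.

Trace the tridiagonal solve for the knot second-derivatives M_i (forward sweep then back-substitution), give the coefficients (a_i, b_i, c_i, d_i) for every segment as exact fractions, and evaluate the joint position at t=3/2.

  seg 0: a=2 b=-1735/279 c=0 d=1517/2232
  seg 1: a=-5 b=1081/558 c=1517/372 d=-12095/10044
  seg 2: a=5 b=-6817/1116 c=-1886/279 d=1439/372
  seg 3: a=-4 b=-4477/558 c=5407/1116 d=-5407/10044
S(3/2) = -29963/5952

Δ: Δ0=-7/2, Δ1=10/3, Δ2=-9, Δ3=5/3
row 1: diag=10, rhs=41; c'=3/10, d'=41/10
row 2: denom=8−3·3/10=71/10; d'=(-74−3·41/10)/(71/10)=-863/71
row 3: denom=8−1·10/71=558/71; d'=(64−1·-863/71)/(558/71)=5407/558
back: M3=5407/558
back: M2=-863/71−10/71·5407/558=-3772/279
back: M1=41/10−3/10·-3772/279=1517/186
M: M0=0, M1=1517/186, M2=-3772/279, M3=5407/558, M4=0
seg 0: a=2, c=M0/2=0, d=(M1−M0)/(6·2)=1517/2232, b=Δ0−h0·(2M0+M1)/6=-1735/279
seg 1: a=-5, c=M1/2=1517/372, d=(M2−M1)/(6·3)=-12095/10044, b=Δ1−h1·(2M1+M2)/6=1081/558
seg 2: a=5, c=M2/2=-1886/279, d=(M3−M2)/(6·1)=1439/372, b=Δ2−h2·(2M2+M3)/6=-6817/1116
seg 3: a=-4, c=M3/2=5407/1116, d=(M4−M3)/(6·3)=-5407/10044, b=Δ3−h3·(2M3+M4)/6=-4477/558
t_q=3/2 → seg 0, τ=3/2; S=2+-1735/279·τ+0·τ²+1517/2232·τ³=-29963/5952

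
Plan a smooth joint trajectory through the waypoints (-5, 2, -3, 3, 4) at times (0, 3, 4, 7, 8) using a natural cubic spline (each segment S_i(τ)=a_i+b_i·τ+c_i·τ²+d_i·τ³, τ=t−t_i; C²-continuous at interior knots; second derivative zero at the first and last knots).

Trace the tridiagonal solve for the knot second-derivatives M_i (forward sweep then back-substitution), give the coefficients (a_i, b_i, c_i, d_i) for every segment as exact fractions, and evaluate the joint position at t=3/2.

  seg 0: a=-5 b=2395/432 c=0 d=-1387/3888
  seg 1: a=2 b=-883/216 c=-1387/432 d=331/144
  seg 2: a=-3 b=-1561/432 c=199/54 d=-2351/3888
  seg 3: a=3 b=469/216 c=-253/144 d=253/432
S(3/2) = 811/384

Δ: Δ0=7/3, Δ1=-5, Δ2=2, Δ3=1
row 1: diag=8, rhs=-44; c'=1/8, d'=-11/2
row 2: denom=8−1·1/8=63/8; d'=(42−1·-11/2)/(63/8)=380/63
row 3: denom=8−3·8/21=48/7; d'=(-6−3·380/63)/(48/7)=-253/72
back: M3=-253/72
back: M2=380/63−8/21·-253/72=199/27
back: M1=-11/2−1/8·199/27=-1387/216
M: M0=0, M1=-1387/216, M2=199/27, M3=-253/72, M4=0
seg 0: a=-5, c=M0/2=0, d=(M1−M0)/(6·3)=-1387/3888, b=Δ0−h0·(2M0+M1)/6=2395/432
seg 1: a=2, c=M1/2=-1387/432, d=(M2−M1)/(6·1)=331/144, b=Δ1−h1·(2M1+M2)/6=-883/216
seg 2: a=-3, c=M2/2=199/54, d=(M3−M2)/(6·3)=-2351/3888, b=Δ2−h2·(2M2+M3)/6=-1561/432
seg 3: a=3, c=M3/2=-253/144, d=(M4−M3)/(6·1)=253/432, b=Δ3−h3·(2M3+M4)/6=469/216
t_q=3/2 → seg 0, τ=3/2; S=-5+2395/432·τ+0·τ²+-1387/3888·τ³=811/384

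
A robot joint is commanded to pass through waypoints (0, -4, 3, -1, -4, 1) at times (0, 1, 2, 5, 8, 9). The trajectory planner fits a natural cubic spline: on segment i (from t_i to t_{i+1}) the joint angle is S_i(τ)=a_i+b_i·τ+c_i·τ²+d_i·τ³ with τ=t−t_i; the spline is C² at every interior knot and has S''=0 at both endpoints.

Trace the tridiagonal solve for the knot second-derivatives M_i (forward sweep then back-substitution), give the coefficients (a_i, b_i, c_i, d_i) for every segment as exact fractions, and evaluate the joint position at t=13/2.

Δ: Δ0=-4, Δ1=7, Δ2=-4/3, Δ3=-1, Δ4=5
row 1: diag=4, rhs=66; c'=1/4, d'=33/2
row 2: denom=8−1·1/4=31/4; d'=(-50−1·33/2)/(31/4)=-266/31
row 3: denom=12−3·12/31=336/31; d'=(2−3·-266/31)/(336/31)=215/84
row 4: denom=8−3·31/112=803/112; d'=(36−3·215/84)/(803/112)=3172/803
back: M4=3172/803
back: M3=215/84−31/112·3172/803=3532/2409
back: M2=-266/31−12/31·3532/2409=-7346/803
back: M1=33/2−1/4·-7346/803=15086/803
M: M0=0, M1=15086/803, M2=-7346/803, M3=3532/2409, M4=3172/803, M5=0
seg 0: a=0, c=M0/2=0, d=(M1−M0)/(6·1)=7543/2409, b=Δ0−h0·(2M0+M1)/6=-17179/2409
seg 1: a=-4, c=M1/2=7543/803, d=(M2−M1)/(6·1)=-11216/2409, b=Δ1−h1·(2M1+M2)/6=5450/2409
seg 2: a=3, c=M2/2=-3673/803, d=(M3−M2)/(6·3)=12785/21681, b=Δ2−h2·(2M2+M3)/6=17060/2409
seg 3: a=-1, c=M3/2=1766/2409, d=(M4−M3)/(6·3)=272/1971, b=Δ3−h3·(2M3+M4)/6=-10699/2409
seg 4: a=-4, c=M4/2=1586/803, d=(M5−M4)/(6·1)=-1586/2409, b=Δ4−h4·(2M4+M5)/6=8873/2409
t_q=13/2 → seg 3, τ=3/2; S=-1+-10699/2409·τ+1766/2409·τ²+272/1971·τ³=-4454/803

  seg 0: a=0 b=-17179/2409 c=0 d=7543/2409
  seg 1: a=-4 b=5450/2409 c=7543/803 d=-11216/2409
  seg 2: a=3 b=17060/2409 c=-3673/803 d=12785/21681
  seg 3: a=-1 b=-10699/2409 c=1766/2409 d=272/1971
  seg 4: a=-4 b=8873/2409 c=1586/803 d=-1586/2409
S(13/2) = -4454/803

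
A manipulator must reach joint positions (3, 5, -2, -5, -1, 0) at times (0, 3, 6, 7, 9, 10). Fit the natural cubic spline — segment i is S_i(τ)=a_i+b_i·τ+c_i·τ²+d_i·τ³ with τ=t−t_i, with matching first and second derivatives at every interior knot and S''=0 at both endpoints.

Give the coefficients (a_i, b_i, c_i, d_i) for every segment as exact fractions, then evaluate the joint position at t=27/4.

  seg 0: a=3 b=1789/1356 c=0 d=-295/4068
  seg 1: a=5 b=-433/678 c=-295/452 d=119/4068
  seg 2: a=-2 b=-5105/1356 c=-44/113 d=1565/1356
  seg 3: a=-5 b=-733/678 c=1389/452 d=-1039/1356
  seg 4: a=-1 b=1367/678 c=-689/452 d=689/1356
S(27/4) = -131787/28928

Δ: Δ0=2/3, Δ1=-7/3, Δ2=-3, Δ3=2, Δ4=1
row 1: diag=12, rhs=-18; c'=1/4, d'=-3/2
row 2: denom=8−3·1/4=29/4; d'=(-4−3·-3/2)/(29/4)=2/29
row 3: denom=6−1·4/29=170/29; d'=(30−1·2/29)/(170/29)=434/85
row 4: denom=6−2·29/85=452/85; d'=(-6−2·434/85)/(452/85)=-689/226
back: M4=-689/226
back: M3=434/85−29/85·-689/226=1389/226
back: M2=2/29−4/29·1389/226=-88/113
back: M1=-3/2−1/4·-88/113=-295/226
M: M0=0, M1=-295/226, M2=-88/113, M3=1389/226, M4=-689/226, M5=0
seg 0: a=3, c=M0/2=0, d=(M1−M0)/(6·3)=-295/4068, b=Δ0−h0·(2M0+M1)/6=1789/1356
seg 1: a=5, c=M1/2=-295/452, d=(M2−M1)/(6·3)=119/4068, b=Δ1−h1·(2M1+M2)/6=-433/678
seg 2: a=-2, c=M2/2=-44/113, d=(M3−M2)/(6·1)=1565/1356, b=Δ2−h2·(2M2+M3)/6=-5105/1356
seg 3: a=-5, c=M3/2=1389/452, d=(M4−M3)/(6·2)=-1039/1356, b=Δ3−h3·(2M3+M4)/6=-733/678
seg 4: a=-1, c=M4/2=-689/452, d=(M5−M4)/(6·1)=689/1356, b=Δ4−h4·(2M4+M5)/6=1367/678
t_q=27/4 → seg 2, τ=3/4; S=-2+-5105/1356·τ+-44/113·τ²+1565/1356·τ³=-131787/28928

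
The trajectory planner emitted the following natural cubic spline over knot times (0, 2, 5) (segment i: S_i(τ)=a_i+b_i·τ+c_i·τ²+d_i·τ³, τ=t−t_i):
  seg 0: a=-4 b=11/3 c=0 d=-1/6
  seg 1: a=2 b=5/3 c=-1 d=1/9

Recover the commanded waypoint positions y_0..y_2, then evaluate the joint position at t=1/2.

y_0 = S_0(0) = a_0 = -4
y_1 = S_1(0) = a_1 = 2
y_2 = S_1(3) = 1
t_q=1/2 is in segment 0 (τ=1/2); S_0(τ)=-35/16

y_0=-4 y_1=2 y_2=1
S(1/2) = -35/16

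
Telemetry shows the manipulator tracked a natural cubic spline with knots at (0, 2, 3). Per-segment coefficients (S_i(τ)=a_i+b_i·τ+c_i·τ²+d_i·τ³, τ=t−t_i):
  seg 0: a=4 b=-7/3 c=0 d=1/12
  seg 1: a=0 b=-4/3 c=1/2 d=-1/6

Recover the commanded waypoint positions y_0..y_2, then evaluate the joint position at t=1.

y_0=4 y_1=0 y_2=-1
S(1) = 7/4

y_0 = S_0(0) = a_0 = 4
y_1 = S_1(0) = a_1 = 0
y_2 = S_1(1) = -1
t_q=1 is in segment 0 (τ=1); S_0(τ)=7/4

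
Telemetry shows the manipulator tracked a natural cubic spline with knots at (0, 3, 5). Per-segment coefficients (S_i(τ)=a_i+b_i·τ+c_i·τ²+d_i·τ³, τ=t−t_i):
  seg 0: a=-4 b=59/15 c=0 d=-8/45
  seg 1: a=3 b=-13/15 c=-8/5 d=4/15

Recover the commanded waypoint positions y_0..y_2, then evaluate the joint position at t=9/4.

y_0 = S_0(0) = a_0 = -4
y_1 = S_1(0) = a_1 = 3
y_2 = S_1(2) = -3
t_q=9/4 is in segment 0 (τ=9/4); S_0(τ)=113/40

y_0=-4 y_1=3 y_2=-3
S(9/4) = 113/40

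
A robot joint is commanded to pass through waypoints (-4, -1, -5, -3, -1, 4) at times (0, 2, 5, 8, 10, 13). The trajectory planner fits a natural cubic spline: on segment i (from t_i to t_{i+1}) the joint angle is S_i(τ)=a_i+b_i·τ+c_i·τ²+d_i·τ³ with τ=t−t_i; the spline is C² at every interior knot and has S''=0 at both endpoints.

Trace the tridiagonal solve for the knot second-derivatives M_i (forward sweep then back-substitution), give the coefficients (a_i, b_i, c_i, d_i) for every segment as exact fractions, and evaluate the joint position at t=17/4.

Δ: Δ0=3/2, Δ1=-4/3, Δ2=2/3, Δ3=1, Δ4=5/3
row 1: diag=10, rhs=-17; c'=3/10, d'=-17/10
row 2: denom=12−3·3/10=111/10; d'=(12−3·-17/10)/(111/10)=57/37
row 3: denom=10−3·10/37=340/37; d'=(2−3·57/37)/(340/37)=-97/340
row 4: denom=10−2·37/170=813/85; d'=(4−2·-97/340)/(813/85)=259/542
back: M4=259/542
back: M3=-97/340−37/170·259/542=-211/542
back: M2=57/37−10/37·-211/542=446/271
back: M1=-17/10−3/10·446/271=-1189/542
M: M0=0, M1=-1189/542, M2=446/271, M3=-211/542, M4=259/542, M5=0
seg 0: a=-4, c=M0/2=0, d=(M1−M0)/(6·2)=-1189/6504, b=Δ0−h0·(2M0+M1)/6=1814/813
seg 1: a=-1, c=M1/2=-1189/1084, d=(M2−M1)/(6·3)=2081/9756, b=Δ1−h1·(2M1+M2)/6=61/1626
seg 2: a=-5, c=M2/2=223/271, d=(M3−M2)/(6·3)=-1103/9756, b=Δ2−h2·(2M2+M3)/6=-2551/3252
seg 3: a=-3, c=M3/2=-211/1084, d=(M4−M3)/(6·2)=235/3252, b=Δ3−h3·(2M3+M4)/6=1789/1626
seg 4: a=-1, c=M4/2=259/1084, d=(M5−M4)/(6·3)=-259/9756, b=Δ4−h4·(2M4+M5)/6=1933/1626
t_q=17/4 → seg 1, τ=9/4; S=-1+61/1626·τ+-1189/1084·τ²+2081/9756·τ³=-280195/69376

  seg 0: a=-4 b=1814/813 c=0 d=-1189/6504
  seg 1: a=-1 b=61/1626 c=-1189/1084 d=2081/9756
  seg 2: a=-5 b=-2551/3252 c=223/271 d=-1103/9756
  seg 3: a=-3 b=1789/1626 c=-211/1084 d=235/3252
  seg 4: a=-1 b=1933/1626 c=259/1084 d=-259/9756
S(17/4) = -280195/69376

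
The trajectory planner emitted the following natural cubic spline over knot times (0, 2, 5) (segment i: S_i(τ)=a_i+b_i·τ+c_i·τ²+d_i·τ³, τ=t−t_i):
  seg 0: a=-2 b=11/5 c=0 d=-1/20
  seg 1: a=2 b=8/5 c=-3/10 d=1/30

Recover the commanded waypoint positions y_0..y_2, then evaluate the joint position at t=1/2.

y_0=-2 y_1=2 y_2=5
S(1/2) = -29/32

y_0 = S_0(0) = a_0 = -2
y_1 = S_1(0) = a_1 = 2
y_2 = S_1(3) = 5
t_q=1/2 is in segment 0 (τ=1/2); S_0(τ)=-29/32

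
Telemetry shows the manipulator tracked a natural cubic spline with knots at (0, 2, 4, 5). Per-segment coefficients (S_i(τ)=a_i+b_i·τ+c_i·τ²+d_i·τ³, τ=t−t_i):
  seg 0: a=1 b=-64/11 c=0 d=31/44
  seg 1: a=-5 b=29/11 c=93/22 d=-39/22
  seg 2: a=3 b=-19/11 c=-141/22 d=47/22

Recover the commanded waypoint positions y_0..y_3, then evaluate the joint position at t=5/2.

y_0 = S_0(0) = a_0 = 1
y_1 = S_1(0) = a_1 = -5
y_2 = S_2(0) = a_2 = 3
y_3 = S_2(1) = -3
t_q=5/2 is in segment 1 (τ=1/2); S_1(τ)=-501/176

y_0=1 y_1=-5 y_2=3 y_3=-3
S(5/2) = -501/176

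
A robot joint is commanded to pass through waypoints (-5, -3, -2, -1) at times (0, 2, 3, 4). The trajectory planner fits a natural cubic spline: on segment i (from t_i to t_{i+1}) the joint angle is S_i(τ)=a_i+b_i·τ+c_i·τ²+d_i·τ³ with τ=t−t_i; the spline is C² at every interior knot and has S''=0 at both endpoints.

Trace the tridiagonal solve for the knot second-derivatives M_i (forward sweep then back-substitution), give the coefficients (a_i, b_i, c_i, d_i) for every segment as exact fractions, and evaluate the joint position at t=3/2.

  seg 0: a=-5 b=1 c=0 d=0
  seg 1: a=-3 b=1 c=0 d=0
  seg 2: a=-2 b=1 c=0 d=0
S(3/2) = -7/2

Δ: Δ0=1, Δ1=1, Δ2=1
row 1: diag=6, rhs=0; c'=1/6, d'=0
row 2: denom=4−1·1/6=23/6; d'=(0−1·0)/(23/6)=0
back: M2=0
back: M1=0−1/6·0=0
M: M0=0, M1=0, M2=0, M3=0
seg 0: a=-5, c=M0/2=0, d=(M1−M0)/(6·2)=0, b=Δ0−h0·(2M0+M1)/6=1
seg 1: a=-3, c=M1/2=0, d=(M2−M1)/(6·1)=0, b=Δ1−h1·(2M1+M2)/6=1
seg 2: a=-2, c=M2/2=0, d=(M3−M2)/(6·1)=0, b=Δ2−h2·(2M2+M3)/6=1
t_q=3/2 → seg 0, τ=3/2; S=-5+1·τ+0·τ²+0·τ³=-7/2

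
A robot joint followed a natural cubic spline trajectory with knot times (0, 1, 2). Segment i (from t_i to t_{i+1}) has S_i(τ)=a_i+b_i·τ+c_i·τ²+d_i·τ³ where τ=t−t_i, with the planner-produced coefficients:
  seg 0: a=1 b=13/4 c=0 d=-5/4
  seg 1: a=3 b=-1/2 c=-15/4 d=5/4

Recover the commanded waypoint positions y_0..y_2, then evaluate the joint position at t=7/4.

y_0=1 y_1=3 y_2=0
S(7/4) = 267/256

y_0 = S_0(0) = a_0 = 1
y_1 = S_1(0) = a_1 = 3
y_2 = S_1(1) = 0
t_q=7/4 is in segment 1 (τ=3/4); S_1(τ)=267/256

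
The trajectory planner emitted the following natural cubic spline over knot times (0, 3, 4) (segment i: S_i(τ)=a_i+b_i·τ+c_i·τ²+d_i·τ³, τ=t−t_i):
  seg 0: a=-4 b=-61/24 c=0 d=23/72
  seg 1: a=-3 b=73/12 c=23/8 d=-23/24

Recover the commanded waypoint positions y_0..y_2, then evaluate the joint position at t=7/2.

y_0=-4 y_1=-3 y_2=5
S(7/2) = 41/64

y_0 = S_0(0) = a_0 = -4
y_1 = S_1(0) = a_1 = -3
y_2 = S_1(1) = 5
t_q=7/2 is in segment 1 (τ=1/2); S_1(τ)=41/64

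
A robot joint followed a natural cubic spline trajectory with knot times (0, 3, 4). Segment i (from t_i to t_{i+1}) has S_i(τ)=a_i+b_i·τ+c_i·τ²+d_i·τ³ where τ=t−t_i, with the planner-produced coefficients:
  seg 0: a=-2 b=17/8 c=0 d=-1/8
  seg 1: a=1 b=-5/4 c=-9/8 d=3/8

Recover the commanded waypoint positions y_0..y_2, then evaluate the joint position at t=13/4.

y_0 = S_0(0) = a_0 = -2
y_1 = S_1(0) = a_1 = 1
y_2 = S_1(1) = -1
t_q=13/4 is in segment 1 (τ=1/4); S_1(τ)=319/512

y_0=-2 y_1=1 y_2=-1
S(13/4) = 319/512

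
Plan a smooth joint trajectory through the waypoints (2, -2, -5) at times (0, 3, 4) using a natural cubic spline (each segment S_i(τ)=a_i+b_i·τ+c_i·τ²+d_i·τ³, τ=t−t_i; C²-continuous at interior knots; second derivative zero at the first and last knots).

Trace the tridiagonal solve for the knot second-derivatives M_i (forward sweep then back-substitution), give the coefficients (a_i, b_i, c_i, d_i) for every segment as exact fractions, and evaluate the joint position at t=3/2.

  seg 0: a=2 b=-17/24 c=0 d=-5/72
  seg 1: a=-2 b=-31/12 c=-5/8 d=5/24
S(3/2) = 45/64

Δ: Δ0=-4/3, Δ1=-3
row 1: diag=8, rhs=-10; c'=1/8, d'=-5/4
back: M1=-5/4
M: M0=0, M1=-5/4, M2=0
seg 0: a=2, c=M0/2=0, d=(M1−M0)/(6·3)=-5/72, b=Δ0−h0·(2M0+M1)/6=-17/24
seg 1: a=-2, c=M1/2=-5/8, d=(M2−M1)/(6·1)=5/24, b=Δ1−h1·(2M1+M2)/6=-31/12
t_q=3/2 → seg 0, τ=3/2; S=2+-17/24·τ+0·τ²+-5/72·τ³=45/64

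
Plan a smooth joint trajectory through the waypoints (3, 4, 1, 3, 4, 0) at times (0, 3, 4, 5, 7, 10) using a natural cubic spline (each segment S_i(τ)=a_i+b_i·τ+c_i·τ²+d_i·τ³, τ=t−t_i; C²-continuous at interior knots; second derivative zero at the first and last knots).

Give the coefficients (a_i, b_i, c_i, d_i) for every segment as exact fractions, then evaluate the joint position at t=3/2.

Δ: Δ0=1/3, Δ1=-3, Δ2=2, Δ3=1/2, Δ4=-4/3
row 1: diag=8, rhs=-20; c'=1/8, d'=-5/2
row 2: denom=4−1·1/8=31/8; d'=(30−1·-5/2)/(31/8)=260/31
row 3: denom=6−1·8/31=178/31; d'=(-9−1·260/31)/(178/31)=-539/178
row 4: denom=10−2·31/89=828/89; d'=(-11−2·-539/178)/(828/89)=-110/207
back: M4=-110/207
back: M3=-539/178−31/89·-110/207=-1177/414
back: M2=260/31−8/31·-1177/414=1888/207
back: M1=-5/2−1/8·1888/207=-1507/414
M: M0=0, M1=-1507/414, M2=1888/207, M3=-1177/414, M4=-110/207, M5=0
seg 0: a=3, c=M0/2=0, d=(M1−M0)/(6·3)=-1507/7452, b=Δ0−h0·(2M0+M1)/6=1783/828
seg 1: a=4, c=M1/2=-1507/828, d=(M2−M1)/(6·1)=587/276, b=Δ1−h1·(2M1+M2)/6=-1369/414
seg 2: a=1, c=M2/2=944/207, d=(M3−M2)/(6·1)=-1651/828, b=Δ2−h2·(2M2+M3)/6=-469/828
seg 3: a=3, c=M3/2=-1177/828, d=(M4−M3)/(6·2)=319/1656, b=Δ3−h3·(2M3+M4)/6=355/138
seg 4: a=4, c=M4/2=-55/207, d=(M5−M4)/(6·3)=55/1863, b=Δ4−h4·(2M4+M5)/6=-166/207
t_q=3/2 → seg 0, τ=3/2; S=3+1783/828·τ+0·τ²+-1507/7452·τ³=4083/736

  seg 0: a=3 b=1783/828 c=0 d=-1507/7452
  seg 1: a=4 b=-1369/414 c=-1507/828 d=587/276
  seg 2: a=1 b=-469/828 c=944/207 d=-1651/828
  seg 3: a=3 b=355/138 c=-1177/828 d=319/1656
  seg 4: a=4 b=-166/207 c=-55/207 d=55/1863
S(3/2) = 4083/736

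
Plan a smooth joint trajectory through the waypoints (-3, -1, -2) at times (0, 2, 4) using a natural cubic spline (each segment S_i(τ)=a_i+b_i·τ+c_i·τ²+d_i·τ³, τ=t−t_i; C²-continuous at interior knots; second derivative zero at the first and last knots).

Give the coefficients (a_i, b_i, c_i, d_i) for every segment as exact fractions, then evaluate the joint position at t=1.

Δ: Δ0=1, Δ1=-1/2
row 1: diag=8, rhs=-9; c'=1/4, d'=-9/8
back: M1=-9/8
M: M0=0, M1=-9/8, M2=0
seg 0: a=-3, c=M0/2=0, d=(M1−M0)/(6·2)=-3/32, b=Δ0−h0·(2M0+M1)/6=11/8
seg 1: a=-1, c=M1/2=-9/16, d=(M2−M1)/(6·2)=3/32, b=Δ1−h1·(2M1+M2)/6=1/4
t_q=1 → seg 0, τ=1; S=-3+11/8·τ+0·τ²+-3/32·τ³=-55/32

  seg 0: a=-3 b=11/8 c=0 d=-3/32
  seg 1: a=-1 b=1/4 c=-9/16 d=3/32
S(1) = -55/32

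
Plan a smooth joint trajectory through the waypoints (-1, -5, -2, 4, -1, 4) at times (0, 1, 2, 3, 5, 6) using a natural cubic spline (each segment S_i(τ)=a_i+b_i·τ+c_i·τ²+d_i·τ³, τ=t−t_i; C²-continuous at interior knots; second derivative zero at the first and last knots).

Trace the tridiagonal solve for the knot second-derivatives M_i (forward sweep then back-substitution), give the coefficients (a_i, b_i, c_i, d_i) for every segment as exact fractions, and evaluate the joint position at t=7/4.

  seg 0: a=-1 b=-629/114 c=0 d=173/114
  seg 1: a=-5 b=-55/57 c=173/38 d=-67/114
  seg 2: a=-2 b=727/114 c=53/19 d=-19/6
  seg 3: a=4 b=140/57 c=-255/38 d=965/456
  seg 4: a=-1 b=115/114 c=455/76 d=-455/228
S(7/4) = -8295/2432

Δ: Δ0=-4, Δ1=3, Δ2=6, Δ3=-5/2, Δ4=5
row 1: diag=4, rhs=42; c'=1/4, d'=21/2
row 2: denom=4−1·1/4=15/4; d'=(18−1·21/2)/(15/4)=2
row 3: denom=6−1·4/15=86/15; d'=(-51−1·2)/(86/15)=-795/86
row 4: denom=6−2·15/43=228/43; d'=(45−2·-795/86)/(228/43)=455/38
back: M4=455/38
back: M3=-795/86−15/43·455/38=-255/19
back: M2=2−4/15·-255/19=106/19
back: M1=21/2−1/4·106/19=173/19
M: M0=0, M1=173/19, M2=106/19, M3=-255/19, M4=455/38, M5=0
seg 0: a=-1, c=M0/2=0, d=(M1−M0)/(6·1)=173/114, b=Δ0−h0·(2M0+M1)/6=-629/114
seg 1: a=-5, c=M1/2=173/38, d=(M2−M1)/(6·1)=-67/114, b=Δ1−h1·(2M1+M2)/6=-55/57
seg 2: a=-2, c=M2/2=53/19, d=(M3−M2)/(6·1)=-19/6, b=Δ2−h2·(2M2+M3)/6=727/114
seg 3: a=4, c=M3/2=-255/38, d=(M4−M3)/(6·2)=965/456, b=Δ3−h3·(2M3+M4)/6=140/57
seg 4: a=-1, c=M4/2=455/76, d=(M5−M4)/(6·1)=-455/228, b=Δ4−h4·(2M4+M5)/6=115/114
t_q=7/4 → seg 1, τ=3/4; S=-5+-55/57·τ+173/38·τ²+-67/114·τ³=-8295/2432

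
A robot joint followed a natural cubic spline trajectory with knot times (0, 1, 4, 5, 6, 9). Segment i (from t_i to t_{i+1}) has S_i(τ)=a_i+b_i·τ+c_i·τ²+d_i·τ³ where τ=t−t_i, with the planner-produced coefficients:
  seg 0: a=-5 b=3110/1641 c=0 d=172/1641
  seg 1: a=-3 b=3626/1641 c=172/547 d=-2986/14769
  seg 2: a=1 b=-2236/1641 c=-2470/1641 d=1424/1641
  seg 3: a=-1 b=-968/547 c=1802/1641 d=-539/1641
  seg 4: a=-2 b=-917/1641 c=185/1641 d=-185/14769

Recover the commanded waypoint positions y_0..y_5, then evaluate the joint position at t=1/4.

y_0 = S_0(0) = a_0 = -5
y_1 = S_1(0) = a_1 = -3
y_2 = S_2(0) = a_2 = 1
y_3 = S_3(0) = a_3 = -1
y_4 = S_4(0) = a_4 = -2
y_5 = S_4(3) = -3
t_q=1/4 is in segment 0 (τ=1/4); S_0(τ)=-39599/8752

y_0=-5 y_1=-3 y_2=1 y_3=-1 y_4=-2 y_5=-3
S(1/4) = -39599/8752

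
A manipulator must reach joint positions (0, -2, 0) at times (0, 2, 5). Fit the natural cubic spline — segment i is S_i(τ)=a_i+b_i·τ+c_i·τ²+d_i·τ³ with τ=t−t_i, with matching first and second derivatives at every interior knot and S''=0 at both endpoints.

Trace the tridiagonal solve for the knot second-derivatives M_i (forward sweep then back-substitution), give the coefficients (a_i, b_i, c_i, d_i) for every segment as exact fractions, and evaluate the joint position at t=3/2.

  seg 0: a=0 b=-4/3 c=0 d=1/12
  seg 1: a=-2 b=-1/3 c=1/2 d=-1/18
S(3/2) = -55/32

Δ: Δ0=-1, Δ1=2/3
row 1: diag=10, rhs=10; c'=3/10, d'=1
back: M1=1
M: M0=0, M1=1, M2=0
seg 0: a=0, c=M0/2=0, d=(M1−M0)/(6·2)=1/12, b=Δ0−h0·(2M0+M1)/6=-4/3
seg 1: a=-2, c=M1/2=1/2, d=(M2−M1)/(6·3)=-1/18, b=Δ1−h1·(2M1+M2)/6=-1/3
t_q=3/2 → seg 0, τ=3/2; S=0+-4/3·τ+0·τ²+1/12·τ³=-55/32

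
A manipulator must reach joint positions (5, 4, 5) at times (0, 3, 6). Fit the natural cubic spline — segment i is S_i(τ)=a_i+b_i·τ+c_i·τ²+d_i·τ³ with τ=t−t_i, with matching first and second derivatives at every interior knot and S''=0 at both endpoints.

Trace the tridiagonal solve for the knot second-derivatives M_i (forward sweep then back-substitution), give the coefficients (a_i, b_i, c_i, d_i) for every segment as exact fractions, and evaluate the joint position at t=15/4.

  seg 0: a=5 b=-1/2 c=0 d=1/54
  seg 1: a=4 b=0 c=1/6 d=-1/54
S(15/4) = 523/128

Δ: Δ0=-1/3, Δ1=1/3
row 1: diag=12, rhs=4; c'=1/4, d'=1/3
back: M1=1/3
M: M0=0, M1=1/3, M2=0
seg 0: a=5, c=M0/2=0, d=(M1−M0)/(6·3)=1/54, b=Δ0−h0·(2M0+M1)/6=-1/2
seg 1: a=4, c=M1/2=1/6, d=(M2−M1)/(6·3)=-1/54, b=Δ1−h1·(2M1+M2)/6=0
t_q=15/4 → seg 1, τ=3/4; S=4+0·τ+1/6·τ²+-1/54·τ³=523/128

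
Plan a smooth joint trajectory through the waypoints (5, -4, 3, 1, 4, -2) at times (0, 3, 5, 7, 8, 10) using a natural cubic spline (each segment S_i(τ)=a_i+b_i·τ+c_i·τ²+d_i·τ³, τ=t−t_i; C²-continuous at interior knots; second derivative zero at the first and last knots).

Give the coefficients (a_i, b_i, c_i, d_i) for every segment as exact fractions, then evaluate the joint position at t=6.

  seg 0: a=5 b=-13557/2420 c=0 d=2099/7260
  seg 1: a=-4 b=2667/1210 c=6297/2420 d=-4729/4840
  seg 2: a=3 b=537/605 c=-789/242 d=2803/2420
  seg 3: a=1 b=96/55 c=2232/605 d=-1473/605
  seg 4: a=4 b=1101/605 c=-2187/605 d=729/1210
S(6) = 4321/2420

Δ: Δ0=-3, Δ1=7/2, Δ2=-1, Δ3=3, Δ4=-3
row 1: diag=10, rhs=39; c'=1/5, d'=39/10
row 2: denom=8−2·1/5=38/5; d'=(-27−2·39/10)/(38/5)=-87/19
row 3: denom=6−2·5/19=104/19; d'=(24−2·-87/19)/(104/19)=315/52
row 4: denom=6−1·19/104=605/104; d'=(-36−1·315/52)/(605/104)=-4374/605
back: M4=-4374/605
back: M3=315/52−19/104·-4374/605=4464/605
back: M2=-87/19−5/19·4464/605=-789/121
back: M1=39/10−1/5·-789/121=6297/1210
M: M0=0, M1=6297/1210, M2=-789/121, M3=4464/605, M4=-4374/605, M5=0
seg 0: a=5, c=M0/2=0, d=(M1−M0)/(6·3)=2099/7260, b=Δ0−h0·(2M0+M1)/6=-13557/2420
seg 1: a=-4, c=M1/2=6297/2420, d=(M2−M1)/(6·2)=-4729/4840, b=Δ1−h1·(2M1+M2)/6=2667/1210
seg 2: a=3, c=M2/2=-789/242, d=(M3−M2)/(6·2)=2803/2420, b=Δ2−h2·(2M2+M3)/6=537/605
seg 3: a=1, c=M3/2=2232/605, d=(M4−M3)/(6·1)=-1473/605, b=Δ3−h3·(2M3+M4)/6=96/55
seg 4: a=4, c=M4/2=-2187/605, d=(M5−M4)/(6·2)=729/1210, b=Δ4−h4·(2M4+M5)/6=1101/605
t_q=6 → seg 2, τ=1; S=3+537/605·τ+-789/242·τ²+2803/2420·τ³=4321/2420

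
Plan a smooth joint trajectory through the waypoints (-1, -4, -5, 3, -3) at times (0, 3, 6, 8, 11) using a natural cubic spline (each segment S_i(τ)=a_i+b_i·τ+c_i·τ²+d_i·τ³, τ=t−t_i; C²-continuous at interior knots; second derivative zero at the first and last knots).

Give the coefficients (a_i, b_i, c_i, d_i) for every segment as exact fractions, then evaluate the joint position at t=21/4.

  seg 0: a=-1 b=-42/59 c=0 d=-17/531
  seg 1: a=-4 b=-93/59 c=-17/59 d=373/1593
  seg 2: a=-5 b=178/59 c=322/177 d=-235/354
  seg 3: a=3 b=412/177 c=-383/177 d=383/1593
S(21/4) = -23933/3776

Δ: Δ0=-1, Δ1=-1/3, Δ2=4, Δ3=-2
row 1: diag=12, rhs=4; c'=1/4, d'=1/3
row 2: denom=10−3·1/4=37/4; d'=(26−3·1/3)/(37/4)=100/37
row 3: denom=10−2·8/37=354/37; d'=(-36−2·100/37)/(354/37)=-766/177
back: M3=-766/177
back: M2=100/37−8/37·-766/177=644/177
back: M1=1/3−1/4·644/177=-34/59
M: M0=0, M1=-34/59, M2=644/177, M3=-766/177, M4=0
seg 0: a=-1, c=M0/2=0, d=(M1−M0)/(6·3)=-17/531, b=Δ0−h0·(2M0+M1)/6=-42/59
seg 1: a=-4, c=M1/2=-17/59, d=(M2−M1)/(6·3)=373/1593, b=Δ1−h1·(2M1+M2)/6=-93/59
seg 2: a=-5, c=M2/2=322/177, d=(M3−M2)/(6·2)=-235/354, b=Δ2−h2·(2M2+M3)/6=178/59
seg 3: a=3, c=M3/2=-383/177, d=(M4−M3)/(6·3)=383/1593, b=Δ3−h3·(2M3+M4)/6=412/177
t_q=21/4 → seg 1, τ=9/4; S=-4+-93/59·τ+-17/59·τ²+373/1593·τ³=-23933/3776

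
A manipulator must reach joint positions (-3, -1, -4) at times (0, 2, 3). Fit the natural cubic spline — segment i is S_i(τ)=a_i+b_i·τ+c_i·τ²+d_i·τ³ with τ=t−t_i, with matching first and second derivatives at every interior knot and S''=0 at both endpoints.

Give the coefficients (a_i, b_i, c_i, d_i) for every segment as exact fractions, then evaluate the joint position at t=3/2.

Δ: Δ0=1, Δ1=-3
row 1: diag=6, rhs=-24; c'=1/6, d'=-4
back: M1=-4
M: M0=0, M1=-4, M2=0
seg 0: a=-3, c=M0/2=0, d=(M1−M0)/(6·2)=-1/3, b=Δ0−h0·(2M0+M1)/6=7/3
seg 1: a=-1, c=M1/2=-2, d=(M2−M1)/(6·1)=2/3, b=Δ1−h1·(2M1+M2)/6=-5/3
t_q=3/2 → seg 0, τ=3/2; S=-3+7/3·τ+0·τ²+-1/3·τ³=-5/8

  seg 0: a=-3 b=7/3 c=0 d=-1/3
  seg 1: a=-1 b=-5/3 c=-2 d=2/3
S(3/2) = -5/8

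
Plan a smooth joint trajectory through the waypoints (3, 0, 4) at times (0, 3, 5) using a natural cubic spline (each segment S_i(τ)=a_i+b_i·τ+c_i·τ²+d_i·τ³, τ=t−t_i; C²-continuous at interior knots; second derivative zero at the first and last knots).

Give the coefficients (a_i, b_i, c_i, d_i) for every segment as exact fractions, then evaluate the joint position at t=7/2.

Δ: Δ0=-1, Δ1=2
row 1: diag=10, rhs=18; c'=1/5, d'=9/5
back: M1=9/5
M: M0=0, M1=9/5, M2=0
seg 0: a=3, c=M0/2=0, d=(M1−M0)/(6·3)=1/10, b=Δ0−h0·(2M0+M1)/6=-19/10
seg 1: a=0, c=M1/2=9/10, d=(M2−M1)/(6·2)=-3/20, b=Δ1−h1·(2M1+M2)/6=4/5
t_q=7/2 → seg 1, τ=1/2; S=0+4/5·τ+9/10·τ²+-3/20·τ³=97/160

  seg 0: a=3 b=-19/10 c=0 d=1/10
  seg 1: a=0 b=4/5 c=9/10 d=-3/20
S(7/2) = 97/160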